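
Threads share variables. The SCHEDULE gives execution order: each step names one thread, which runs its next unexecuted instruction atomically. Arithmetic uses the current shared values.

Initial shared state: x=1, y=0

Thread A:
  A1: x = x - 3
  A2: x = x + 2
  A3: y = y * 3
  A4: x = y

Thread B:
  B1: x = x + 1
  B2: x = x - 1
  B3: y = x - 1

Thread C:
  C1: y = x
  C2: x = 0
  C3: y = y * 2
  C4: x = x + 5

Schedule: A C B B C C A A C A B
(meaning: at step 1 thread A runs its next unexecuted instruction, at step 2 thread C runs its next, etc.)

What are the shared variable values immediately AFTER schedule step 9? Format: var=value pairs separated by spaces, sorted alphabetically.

Answer: x=7 y=-12

Derivation:
Step 1: thread A executes A1 (x = x - 3). Shared: x=-2 y=0. PCs: A@1 B@0 C@0
Step 2: thread C executes C1 (y = x). Shared: x=-2 y=-2. PCs: A@1 B@0 C@1
Step 3: thread B executes B1 (x = x + 1). Shared: x=-1 y=-2. PCs: A@1 B@1 C@1
Step 4: thread B executes B2 (x = x - 1). Shared: x=-2 y=-2. PCs: A@1 B@2 C@1
Step 5: thread C executes C2 (x = 0). Shared: x=0 y=-2. PCs: A@1 B@2 C@2
Step 6: thread C executes C3 (y = y * 2). Shared: x=0 y=-4. PCs: A@1 B@2 C@3
Step 7: thread A executes A2 (x = x + 2). Shared: x=2 y=-4. PCs: A@2 B@2 C@3
Step 8: thread A executes A3 (y = y * 3). Shared: x=2 y=-12. PCs: A@3 B@2 C@3
Step 9: thread C executes C4 (x = x + 5). Shared: x=7 y=-12. PCs: A@3 B@2 C@4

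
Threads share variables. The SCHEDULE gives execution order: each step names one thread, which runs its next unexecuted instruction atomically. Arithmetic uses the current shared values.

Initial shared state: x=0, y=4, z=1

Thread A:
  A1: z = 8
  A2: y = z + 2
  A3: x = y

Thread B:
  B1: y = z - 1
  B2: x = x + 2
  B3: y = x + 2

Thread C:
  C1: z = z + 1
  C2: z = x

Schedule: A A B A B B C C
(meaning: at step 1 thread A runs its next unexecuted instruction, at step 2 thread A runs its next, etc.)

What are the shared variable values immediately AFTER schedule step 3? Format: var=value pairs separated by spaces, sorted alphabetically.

Step 1: thread A executes A1 (z = 8). Shared: x=0 y=4 z=8. PCs: A@1 B@0 C@0
Step 2: thread A executes A2 (y = z + 2). Shared: x=0 y=10 z=8. PCs: A@2 B@0 C@0
Step 3: thread B executes B1 (y = z - 1). Shared: x=0 y=7 z=8. PCs: A@2 B@1 C@0

Answer: x=0 y=7 z=8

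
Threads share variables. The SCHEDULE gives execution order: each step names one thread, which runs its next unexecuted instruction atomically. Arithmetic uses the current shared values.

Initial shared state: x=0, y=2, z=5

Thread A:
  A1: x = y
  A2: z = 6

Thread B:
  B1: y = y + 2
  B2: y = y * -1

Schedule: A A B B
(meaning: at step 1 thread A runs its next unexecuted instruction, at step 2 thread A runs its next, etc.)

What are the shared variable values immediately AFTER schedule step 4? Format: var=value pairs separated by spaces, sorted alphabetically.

Step 1: thread A executes A1 (x = y). Shared: x=2 y=2 z=5. PCs: A@1 B@0
Step 2: thread A executes A2 (z = 6). Shared: x=2 y=2 z=6. PCs: A@2 B@0
Step 3: thread B executes B1 (y = y + 2). Shared: x=2 y=4 z=6. PCs: A@2 B@1
Step 4: thread B executes B2 (y = y * -1). Shared: x=2 y=-4 z=6. PCs: A@2 B@2

Answer: x=2 y=-4 z=6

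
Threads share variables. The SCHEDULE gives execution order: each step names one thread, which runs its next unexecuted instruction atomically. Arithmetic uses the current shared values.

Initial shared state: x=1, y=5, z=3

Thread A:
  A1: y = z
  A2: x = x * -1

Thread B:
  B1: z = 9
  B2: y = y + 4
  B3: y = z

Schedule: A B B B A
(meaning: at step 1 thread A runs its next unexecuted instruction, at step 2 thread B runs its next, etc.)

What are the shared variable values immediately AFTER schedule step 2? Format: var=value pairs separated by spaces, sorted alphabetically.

Answer: x=1 y=3 z=9

Derivation:
Step 1: thread A executes A1 (y = z). Shared: x=1 y=3 z=3. PCs: A@1 B@0
Step 2: thread B executes B1 (z = 9). Shared: x=1 y=3 z=9. PCs: A@1 B@1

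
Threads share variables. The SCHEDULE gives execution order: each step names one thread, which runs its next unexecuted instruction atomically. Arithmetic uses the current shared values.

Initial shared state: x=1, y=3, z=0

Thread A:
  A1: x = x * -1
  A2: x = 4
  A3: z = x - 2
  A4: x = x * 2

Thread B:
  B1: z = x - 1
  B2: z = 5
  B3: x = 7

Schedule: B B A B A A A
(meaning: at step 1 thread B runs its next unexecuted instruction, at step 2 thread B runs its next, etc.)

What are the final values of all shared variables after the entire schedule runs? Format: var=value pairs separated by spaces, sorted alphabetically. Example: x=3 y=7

Step 1: thread B executes B1 (z = x - 1). Shared: x=1 y=3 z=0. PCs: A@0 B@1
Step 2: thread B executes B2 (z = 5). Shared: x=1 y=3 z=5. PCs: A@0 B@2
Step 3: thread A executes A1 (x = x * -1). Shared: x=-1 y=3 z=5. PCs: A@1 B@2
Step 4: thread B executes B3 (x = 7). Shared: x=7 y=3 z=5. PCs: A@1 B@3
Step 5: thread A executes A2 (x = 4). Shared: x=4 y=3 z=5. PCs: A@2 B@3
Step 6: thread A executes A3 (z = x - 2). Shared: x=4 y=3 z=2. PCs: A@3 B@3
Step 7: thread A executes A4 (x = x * 2). Shared: x=8 y=3 z=2. PCs: A@4 B@3

Answer: x=8 y=3 z=2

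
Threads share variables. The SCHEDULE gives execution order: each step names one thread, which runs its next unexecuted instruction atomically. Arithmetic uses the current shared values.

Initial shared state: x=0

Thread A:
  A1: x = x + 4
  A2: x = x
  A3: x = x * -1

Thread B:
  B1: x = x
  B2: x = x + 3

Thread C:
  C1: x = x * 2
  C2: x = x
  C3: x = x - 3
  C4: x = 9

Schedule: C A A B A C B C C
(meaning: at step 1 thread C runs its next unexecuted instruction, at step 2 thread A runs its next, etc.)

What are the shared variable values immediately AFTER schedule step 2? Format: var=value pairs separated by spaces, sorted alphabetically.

Answer: x=4

Derivation:
Step 1: thread C executes C1 (x = x * 2). Shared: x=0. PCs: A@0 B@0 C@1
Step 2: thread A executes A1 (x = x + 4). Shared: x=4. PCs: A@1 B@0 C@1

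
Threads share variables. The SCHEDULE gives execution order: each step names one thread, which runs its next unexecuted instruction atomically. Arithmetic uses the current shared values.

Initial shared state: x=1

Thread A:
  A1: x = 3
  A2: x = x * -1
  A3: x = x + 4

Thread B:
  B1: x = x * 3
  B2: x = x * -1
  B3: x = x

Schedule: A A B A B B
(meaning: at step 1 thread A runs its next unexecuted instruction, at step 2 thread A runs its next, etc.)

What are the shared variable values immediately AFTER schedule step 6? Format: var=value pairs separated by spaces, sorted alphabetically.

Step 1: thread A executes A1 (x = 3). Shared: x=3. PCs: A@1 B@0
Step 2: thread A executes A2 (x = x * -1). Shared: x=-3. PCs: A@2 B@0
Step 3: thread B executes B1 (x = x * 3). Shared: x=-9. PCs: A@2 B@1
Step 4: thread A executes A3 (x = x + 4). Shared: x=-5. PCs: A@3 B@1
Step 5: thread B executes B2 (x = x * -1). Shared: x=5. PCs: A@3 B@2
Step 6: thread B executes B3 (x = x). Shared: x=5. PCs: A@3 B@3

Answer: x=5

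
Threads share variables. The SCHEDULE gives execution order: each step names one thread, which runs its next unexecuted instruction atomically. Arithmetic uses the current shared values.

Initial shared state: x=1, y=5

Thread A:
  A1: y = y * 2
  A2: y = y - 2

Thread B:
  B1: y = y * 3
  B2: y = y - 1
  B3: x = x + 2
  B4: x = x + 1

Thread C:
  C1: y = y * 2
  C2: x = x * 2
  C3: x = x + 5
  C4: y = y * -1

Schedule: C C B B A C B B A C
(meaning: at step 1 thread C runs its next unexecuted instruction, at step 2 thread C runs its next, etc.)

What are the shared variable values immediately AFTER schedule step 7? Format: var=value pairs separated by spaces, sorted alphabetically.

Answer: x=9 y=58

Derivation:
Step 1: thread C executes C1 (y = y * 2). Shared: x=1 y=10. PCs: A@0 B@0 C@1
Step 2: thread C executes C2 (x = x * 2). Shared: x=2 y=10. PCs: A@0 B@0 C@2
Step 3: thread B executes B1 (y = y * 3). Shared: x=2 y=30. PCs: A@0 B@1 C@2
Step 4: thread B executes B2 (y = y - 1). Shared: x=2 y=29. PCs: A@0 B@2 C@2
Step 5: thread A executes A1 (y = y * 2). Shared: x=2 y=58. PCs: A@1 B@2 C@2
Step 6: thread C executes C3 (x = x + 5). Shared: x=7 y=58. PCs: A@1 B@2 C@3
Step 7: thread B executes B3 (x = x + 2). Shared: x=9 y=58. PCs: A@1 B@3 C@3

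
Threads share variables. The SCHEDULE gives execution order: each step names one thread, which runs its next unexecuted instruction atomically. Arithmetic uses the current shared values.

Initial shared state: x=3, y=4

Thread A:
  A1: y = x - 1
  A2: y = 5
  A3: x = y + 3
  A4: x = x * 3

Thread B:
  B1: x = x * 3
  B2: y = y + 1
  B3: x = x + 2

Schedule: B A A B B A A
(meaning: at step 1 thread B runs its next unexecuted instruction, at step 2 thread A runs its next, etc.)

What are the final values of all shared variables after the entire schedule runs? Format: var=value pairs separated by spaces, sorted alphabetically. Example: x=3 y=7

Step 1: thread B executes B1 (x = x * 3). Shared: x=9 y=4. PCs: A@0 B@1
Step 2: thread A executes A1 (y = x - 1). Shared: x=9 y=8. PCs: A@1 B@1
Step 3: thread A executes A2 (y = 5). Shared: x=9 y=5. PCs: A@2 B@1
Step 4: thread B executes B2 (y = y + 1). Shared: x=9 y=6. PCs: A@2 B@2
Step 5: thread B executes B3 (x = x + 2). Shared: x=11 y=6. PCs: A@2 B@3
Step 6: thread A executes A3 (x = y + 3). Shared: x=9 y=6. PCs: A@3 B@3
Step 7: thread A executes A4 (x = x * 3). Shared: x=27 y=6. PCs: A@4 B@3

Answer: x=27 y=6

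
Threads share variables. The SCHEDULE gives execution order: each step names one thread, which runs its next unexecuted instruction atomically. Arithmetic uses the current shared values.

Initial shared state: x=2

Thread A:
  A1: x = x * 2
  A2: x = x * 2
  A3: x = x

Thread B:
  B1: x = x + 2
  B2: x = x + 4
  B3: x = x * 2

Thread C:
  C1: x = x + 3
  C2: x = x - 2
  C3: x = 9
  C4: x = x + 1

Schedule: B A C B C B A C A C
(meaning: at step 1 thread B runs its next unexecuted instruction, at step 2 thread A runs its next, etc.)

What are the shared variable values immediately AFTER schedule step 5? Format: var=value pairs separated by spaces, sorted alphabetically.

Answer: x=13

Derivation:
Step 1: thread B executes B1 (x = x + 2). Shared: x=4. PCs: A@0 B@1 C@0
Step 2: thread A executes A1 (x = x * 2). Shared: x=8. PCs: A@1 B@1 C@0
Step 3: thread C executes C1 (x = x + 3). Shared: x=11. PCs: A@1 B@1 C@1
Step 4: thread B executes B2 (x = x + 4). Shared: x=15. PCs: A@1 B@2 C@1
Step 5: thread C executes C2 (x = x - 2). Shared: x=13. PCs: A@1 B@2 C@2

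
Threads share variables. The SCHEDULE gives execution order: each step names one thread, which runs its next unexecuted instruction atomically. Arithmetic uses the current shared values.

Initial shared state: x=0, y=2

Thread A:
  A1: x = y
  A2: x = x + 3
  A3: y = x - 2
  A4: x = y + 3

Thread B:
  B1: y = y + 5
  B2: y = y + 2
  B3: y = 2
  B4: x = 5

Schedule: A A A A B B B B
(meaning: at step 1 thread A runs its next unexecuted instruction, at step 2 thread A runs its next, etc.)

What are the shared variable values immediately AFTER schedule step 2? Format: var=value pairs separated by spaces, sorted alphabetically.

Answer: x=5 y=2

Derivation:
Step 1: thread A executes A1 (x = y). Shared: x=2 y=2. PCs: A@1 B@0
Step 2: thread A executes A2 (x = x + 3). Shared: x=5 y=2. PCs: A@2 B@0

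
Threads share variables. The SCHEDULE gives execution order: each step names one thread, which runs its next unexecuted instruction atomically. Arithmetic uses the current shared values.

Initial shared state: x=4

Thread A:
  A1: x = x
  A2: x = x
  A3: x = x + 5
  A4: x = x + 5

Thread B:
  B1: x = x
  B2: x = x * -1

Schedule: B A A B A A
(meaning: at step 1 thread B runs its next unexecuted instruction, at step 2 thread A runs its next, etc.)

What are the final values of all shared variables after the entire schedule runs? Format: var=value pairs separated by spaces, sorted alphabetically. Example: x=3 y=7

Step 1: thread B executes B1 (x = x). Shared: x=4. PCs: A@0 B@1
Step 2: thread A executes A1 (x = x). Shared: x=4. PCs: A@1 B@1
Step 3: thread A executes A2 (x = x). Shared: x=4. PCs: A@2 B@1
Step 4: thread B executes B2 (x = x * -1). Shared: x=-4. PCs: A@2 B@2
Step 5: thread A executes A3 (x = x + 5). Shared: x=1. PCs: A@3 B@2
Step 6: thread A executes A4 (x = x + 5). Shared: x=6. PCs: A@4 B@2

Answer: x=6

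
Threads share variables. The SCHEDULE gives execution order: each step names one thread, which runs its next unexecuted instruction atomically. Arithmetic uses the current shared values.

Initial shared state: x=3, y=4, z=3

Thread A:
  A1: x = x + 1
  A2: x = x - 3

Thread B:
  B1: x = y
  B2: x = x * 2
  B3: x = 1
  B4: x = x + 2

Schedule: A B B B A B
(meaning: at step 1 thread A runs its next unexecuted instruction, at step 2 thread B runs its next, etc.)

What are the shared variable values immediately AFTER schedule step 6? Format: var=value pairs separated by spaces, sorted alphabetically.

Step 1: thread A executes A1 (x = x + 1). Shared: x=4 y=4 z=3. PCs: A@1 B@0
Step 2: thread B executes B1 (x = y). Shared: x=4 y=4 z=3. PCs: A@1 B@1
Step 3: thread B executes B2 (x = x * 2). Shared: x=8 y=4 z=3. PCs: A@1 B@2
Step 4: thread B executes B3 (x = 1). Shared: x=1 y=4 z=3. PCs: A@1 B@3
Step 5: thread A executes A2 (x = x - 3). Shared: x=-2 y=4 z=3. PCs: A@2 B@3
Step 6: thread B executes B4 (x = x + 2). Shared: x=0 y=4 z=3. PCs: A@2 B@4

Answer: x=0 y=4 z=3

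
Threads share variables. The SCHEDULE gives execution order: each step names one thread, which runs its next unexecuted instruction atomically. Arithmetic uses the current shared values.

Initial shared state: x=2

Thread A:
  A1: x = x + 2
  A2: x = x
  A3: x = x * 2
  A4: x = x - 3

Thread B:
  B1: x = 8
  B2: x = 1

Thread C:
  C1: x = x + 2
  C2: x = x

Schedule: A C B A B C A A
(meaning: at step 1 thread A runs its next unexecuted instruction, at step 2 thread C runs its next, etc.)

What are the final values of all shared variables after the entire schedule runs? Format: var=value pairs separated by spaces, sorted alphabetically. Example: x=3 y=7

Step 1: thread A executes A1 (x = x + 2). Shared: x=4. PCs: A@1 B@0 C@0
Step 2: thread C executes C1 (x = x + 2). Shared: x=6. PCs: A@1 B@0 C@1
Step 3: thread B executes B1 (x = 8). Shared: x=8. PCs: A@1 B@1 C@1
Step 4: thread A executes A2 (x = x). Shared: x=8. PCs: A@2 B@1 C@1
Step 5: thread B executes B2 (x = 1). Shared: x=1. PCs: A@2 B@2 C@1
Step 6: thread C executes C2 (x = x). Shared: x=1. PCs: A@2 B@2 C@2
Step 7: thread A executes A3 (x = x * 2). Shared: x=2. PCs: A@3 B@2 C@2
Step 8: thread A executes A4 (x = x - 3). Shared: x=-1. PCs: A@4 B@2 C@2

Answer: x=-1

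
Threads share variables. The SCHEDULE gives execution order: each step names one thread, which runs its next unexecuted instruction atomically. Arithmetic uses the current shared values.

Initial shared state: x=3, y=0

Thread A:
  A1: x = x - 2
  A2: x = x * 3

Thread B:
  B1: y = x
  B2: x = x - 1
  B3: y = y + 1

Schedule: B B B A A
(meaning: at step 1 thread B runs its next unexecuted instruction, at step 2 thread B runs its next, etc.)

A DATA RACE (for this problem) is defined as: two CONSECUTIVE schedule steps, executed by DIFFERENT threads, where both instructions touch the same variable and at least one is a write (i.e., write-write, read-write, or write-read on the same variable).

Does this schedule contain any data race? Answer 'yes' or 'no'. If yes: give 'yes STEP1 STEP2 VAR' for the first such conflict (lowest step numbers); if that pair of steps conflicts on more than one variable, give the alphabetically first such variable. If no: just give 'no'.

Steps 1,2: same thread (B). No race.
Steps 2,3: same thread (B). No race.
Steps 3,4: B(r=y,w=y) vs A(r=x,w=x). No conflict.
Steps 4,5: same thread (A). No race.

Answer: no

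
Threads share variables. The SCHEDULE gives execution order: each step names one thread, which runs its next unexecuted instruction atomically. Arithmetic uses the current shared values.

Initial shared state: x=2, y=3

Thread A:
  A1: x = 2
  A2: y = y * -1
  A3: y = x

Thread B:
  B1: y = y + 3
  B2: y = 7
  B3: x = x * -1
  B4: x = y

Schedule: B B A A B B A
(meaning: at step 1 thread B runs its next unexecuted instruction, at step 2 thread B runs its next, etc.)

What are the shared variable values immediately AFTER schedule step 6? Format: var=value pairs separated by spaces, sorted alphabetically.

Answer: x=-7 y=-7

Derivation:
Step 1: thread B executes B1 (y = y + 3). Shared: x=2 y=6. PCs: A@0 B@1
Step 2: thread B executes B2 (y = 7). Shared: x=2 y=7. PCs: A@0 B@2
Step 3: thread A executes A1 (x = 2). Shared: x=2 y=7. PCs: A@1 B@2
Step 4: thread A executes A2 (y = y * -1). Shared: x=2 y=-7. PCs: A@2 B@2
Step 5: thread B executes B3 (x = x * -1). Shared: x=-2 y=-7. PCs: A@2 B@3
Step 6: thread B executes B4 (x = y). Shared: x=-7 y=-7. PCs: A@2 B@4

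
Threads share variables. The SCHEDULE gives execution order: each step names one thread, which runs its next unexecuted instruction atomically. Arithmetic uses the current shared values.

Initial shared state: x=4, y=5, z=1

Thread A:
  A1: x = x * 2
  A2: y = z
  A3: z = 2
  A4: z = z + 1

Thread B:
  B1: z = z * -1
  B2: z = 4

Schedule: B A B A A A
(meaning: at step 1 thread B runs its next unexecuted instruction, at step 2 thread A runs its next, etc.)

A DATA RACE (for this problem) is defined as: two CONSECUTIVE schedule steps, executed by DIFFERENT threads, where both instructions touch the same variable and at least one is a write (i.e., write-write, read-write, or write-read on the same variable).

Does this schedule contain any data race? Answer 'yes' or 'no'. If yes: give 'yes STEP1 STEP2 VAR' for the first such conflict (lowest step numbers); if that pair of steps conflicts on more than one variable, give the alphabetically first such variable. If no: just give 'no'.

Steps 1,2: B(r=z,w=z) vs A(r=x,w=x). No conflict.
Steps 2,3: A(r=x,w=x) vs B(r=-,w=z). No conflict.
Steps 3,4: B(z = 4) vs A(y = z). RACE on z (W-R).
Steps 4,5: same thread (A). No race.
Steps 5,6: same thread (A). No race.
First conflict at steps 3,4.

Answer: yes 3 4 z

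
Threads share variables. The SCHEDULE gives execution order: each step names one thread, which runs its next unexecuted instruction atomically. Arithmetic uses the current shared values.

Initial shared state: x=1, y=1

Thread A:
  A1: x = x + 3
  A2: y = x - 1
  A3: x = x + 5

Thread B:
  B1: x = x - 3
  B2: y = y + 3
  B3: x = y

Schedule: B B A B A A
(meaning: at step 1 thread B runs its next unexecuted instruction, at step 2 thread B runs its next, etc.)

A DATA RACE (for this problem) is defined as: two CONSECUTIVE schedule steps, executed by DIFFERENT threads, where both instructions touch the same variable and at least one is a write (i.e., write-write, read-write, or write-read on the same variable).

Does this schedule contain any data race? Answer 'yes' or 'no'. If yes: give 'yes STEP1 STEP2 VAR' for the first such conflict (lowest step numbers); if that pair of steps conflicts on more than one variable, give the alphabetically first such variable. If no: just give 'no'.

Answer: yes 3 4 x

Derivation:
Steps 1,2: same thread (B). No race.
Steps 2,3: B(r=y,w=y) vs A(r=x,w=x). No conflict.
Steps 3,4: A(x = x + 3) vs B(x = y). RACE on x (W-W).
Steps 4,5: B(x = y) vs A(y = x - 1). RACE on x (W-R), y (R-W). Multiple vars; alphabetically first is x.
Steps 5,6: same thread (A). No race.
First conflict at steps 3,4.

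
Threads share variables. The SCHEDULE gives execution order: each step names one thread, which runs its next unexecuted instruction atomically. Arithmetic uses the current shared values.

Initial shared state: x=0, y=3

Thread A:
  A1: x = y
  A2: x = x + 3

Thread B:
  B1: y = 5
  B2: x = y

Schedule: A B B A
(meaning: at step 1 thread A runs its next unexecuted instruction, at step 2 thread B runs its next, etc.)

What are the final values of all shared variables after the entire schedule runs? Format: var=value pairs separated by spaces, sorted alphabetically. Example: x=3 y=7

Answer: x=8 y=5

Derivation:
Step 1: thread A executes A1 (x = y). Shared: x=3 y=3. PCs: A@1 B@0
Step 2: thread B executes B1 (y = 5). Shared: x=3 y=5. PCs: A@1 B@1
Step 3: thread B executes B2 (x = y). Shared: x=5 y=5. PCs: A@1 B@2
Step 4: thread A executes A2 (x = x + 3). Shared: x=8 y=5. PCs: A@2 B@2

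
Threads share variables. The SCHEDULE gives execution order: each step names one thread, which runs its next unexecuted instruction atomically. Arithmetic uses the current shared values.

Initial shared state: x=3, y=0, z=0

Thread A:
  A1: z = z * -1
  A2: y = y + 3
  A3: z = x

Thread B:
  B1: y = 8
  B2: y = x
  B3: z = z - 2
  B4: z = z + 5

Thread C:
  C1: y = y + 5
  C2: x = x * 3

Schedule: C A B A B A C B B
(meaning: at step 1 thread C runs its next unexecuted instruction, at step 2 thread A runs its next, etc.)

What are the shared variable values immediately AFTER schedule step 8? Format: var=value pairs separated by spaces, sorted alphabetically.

Answer: x=9 y=3 z=1

Derivation:
Step 1: thread C executes C1 (y = y + 5). Shared: x=3 y=5 z=0. PCs: A@0 B@0 C@1
Step 2: thread A executes A1 (z = z * -1). Shared: x=3 y=5 z=0. PCs: A@1 B@0 C@1
Step 3: thread B executes B1 (y = 8). Shared: x=3 y=8 z=0. PCs: A@1 B@1 C@1
Step 4: thread A executes A2 (y = y + 3). Shared: x=3 y=11 z=0. PCs: A@2 B@1 C@1
Step 5: thread B executes B2 (y = x). Shared: x=3 y=3 z=0. PCs: A@2 B@2 C@1
Step 6: thread A executes A3 (z = x). Shared: x=3 y=3 z=3. PCs: A@3 B@2 C@1
Step 7: thread C executes C2 (x = x * 3). Shared: x=9 y=3 z=3. PCs: A@3 B@2 C@2
Step 8: thread B executes B3 (z = z - 2). Shared: x=9 y=3 z=1. PCs: A@3 B@3 C@2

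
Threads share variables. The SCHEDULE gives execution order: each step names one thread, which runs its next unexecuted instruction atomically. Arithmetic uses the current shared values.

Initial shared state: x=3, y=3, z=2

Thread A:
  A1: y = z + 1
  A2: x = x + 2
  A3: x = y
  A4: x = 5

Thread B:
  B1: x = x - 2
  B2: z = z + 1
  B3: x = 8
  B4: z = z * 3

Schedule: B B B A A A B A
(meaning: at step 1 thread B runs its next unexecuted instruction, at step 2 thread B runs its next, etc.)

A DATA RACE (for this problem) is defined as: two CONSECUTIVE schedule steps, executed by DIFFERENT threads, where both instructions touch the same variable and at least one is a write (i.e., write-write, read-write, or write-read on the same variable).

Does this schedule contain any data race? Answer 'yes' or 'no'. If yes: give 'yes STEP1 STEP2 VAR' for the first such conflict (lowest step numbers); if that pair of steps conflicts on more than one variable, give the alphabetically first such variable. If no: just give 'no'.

Answer: no

Derivation:
Steps 1,2: same thread (B). No race.
Steps 2,3: same thread (B). No race.
Steps 3,4: B(r=-,w=x) vs A(r=z,w=y). No conflict.
Steps 4,5: same thread (A). No race.
Steps 5,6: same thread (A). No race.
Steps 6,7: A(r=y,w=x) vs B(r=z,w=z). No conflict.
Steps 7,8: B(r=z,w=z) vs A(r=-,w=x). No conflict.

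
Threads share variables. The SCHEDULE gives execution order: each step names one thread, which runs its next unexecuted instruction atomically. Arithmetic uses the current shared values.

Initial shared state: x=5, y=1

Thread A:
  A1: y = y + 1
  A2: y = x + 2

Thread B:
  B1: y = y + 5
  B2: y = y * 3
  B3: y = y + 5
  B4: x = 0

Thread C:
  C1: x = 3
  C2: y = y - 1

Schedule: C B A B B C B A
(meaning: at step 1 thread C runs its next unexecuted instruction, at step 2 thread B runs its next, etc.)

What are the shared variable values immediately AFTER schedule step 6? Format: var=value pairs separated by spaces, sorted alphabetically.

Step 1: thread C executes C1 (x = 3). Shared: x=3 y=1. PCs: A@0 B@0 C@1
Step 2: thread B executes B1 (y = y + 5). Shared: x=3 y=6. PCs: A@0 B@1 C@1
Step 3: thread A executes A1 (y = y + 1). Shared: x=3 y=7. PCs: A@1 B@1 C@1
Step 4: thread B executes B2 (y = y * 3). Shared: x=3 y=21. PCs: A@1 B@2 C@1
Step 5: thread B executes B3 (y = y + 5). Shared: x=3 y=26. PCs: A@1 B@3 C@1
Step 6: thread C executes C2 (y = y - 1). Shared: x=3 y=25. PCs: A@1 B@3 C@2

Answer: x=3 y=25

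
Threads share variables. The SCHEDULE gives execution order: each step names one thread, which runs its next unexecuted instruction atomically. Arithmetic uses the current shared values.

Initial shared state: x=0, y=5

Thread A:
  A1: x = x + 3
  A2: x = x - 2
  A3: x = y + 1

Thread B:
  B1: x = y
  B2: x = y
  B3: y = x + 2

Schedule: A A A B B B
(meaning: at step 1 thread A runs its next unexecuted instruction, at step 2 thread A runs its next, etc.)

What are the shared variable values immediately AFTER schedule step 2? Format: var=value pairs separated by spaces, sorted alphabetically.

Step 1: thread A executes A1 (x = x + 3). Shared: x=3 y=5. PCs: A@1 B@0
Step 2: thread A executes A2 (x = x - 2). Shared: x=1 y=5. PCs: A@2 B@0

Answer: x=1 y=5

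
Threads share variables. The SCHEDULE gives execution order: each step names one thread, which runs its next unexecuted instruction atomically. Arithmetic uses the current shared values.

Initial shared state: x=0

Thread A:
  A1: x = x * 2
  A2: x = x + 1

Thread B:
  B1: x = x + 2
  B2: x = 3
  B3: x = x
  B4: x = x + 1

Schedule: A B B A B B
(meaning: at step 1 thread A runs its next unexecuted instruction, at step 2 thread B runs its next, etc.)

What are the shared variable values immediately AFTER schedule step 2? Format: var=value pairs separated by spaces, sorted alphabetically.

Step 1: thread A executes A1 (x = x * 2). Shared: x=0. PCs: A@1 B@0
Step 2: thread B executes B1 (x = x + 2). Shared: x=2. PCs: A@1 B@1

Answer: x=2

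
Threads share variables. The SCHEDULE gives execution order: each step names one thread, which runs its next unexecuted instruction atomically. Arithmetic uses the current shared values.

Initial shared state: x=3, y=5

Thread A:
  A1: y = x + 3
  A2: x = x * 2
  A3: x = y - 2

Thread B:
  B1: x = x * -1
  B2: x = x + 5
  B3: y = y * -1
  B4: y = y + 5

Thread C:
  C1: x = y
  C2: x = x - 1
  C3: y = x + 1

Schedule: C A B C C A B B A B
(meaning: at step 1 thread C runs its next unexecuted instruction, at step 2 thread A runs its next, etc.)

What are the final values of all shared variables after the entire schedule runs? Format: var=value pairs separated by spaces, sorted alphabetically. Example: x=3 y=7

Step 1: thread C executes C1 (x = y). Shared: x=5 y=5. PCs: A@0 B@0 C@1
Step 2: thread A executes A1 (y = x + 3). Shared: x=5 y=8. PCs: A@1 B@0 C@1
Step 3: thread B executes B1 (x = x * -1). Shared: x=-5 y=8. PCs: A@1 B@1 C@1
Step 4: thread C executes C2 (x = x - 1). Shared: x=-6 y=8. PCs: A@1 B@1 C@2
Step 5: thread C executes C3 (y = x + 1). Shared: x=-6 y=-5. PCs: A@1 B@1 C@3
Step 6: thread A executes A2 (x = x * 2). Shared: x=-12 y=-5. PCs: A@2 B@1 C@3
Step 7: thread B executes B2 (x = x + 5). Shared: x=-7 y=-5. PCs: A@2 B@2 C@3
Step 8: thread B executes B3 (y = y * -1). Shared: x=-7 y=5. PCs: A@2 B@3 C@3
Step 9: thread A executes A3 (x = y - 2). Shared: x=3 y=5. PCs: A@3 B@3 C@3
Step 10: thread B executes B4 (y = y + 5). Shared: x=3 y=10. PCs: A@3 B@4 C@3

Answer: x=3 y=10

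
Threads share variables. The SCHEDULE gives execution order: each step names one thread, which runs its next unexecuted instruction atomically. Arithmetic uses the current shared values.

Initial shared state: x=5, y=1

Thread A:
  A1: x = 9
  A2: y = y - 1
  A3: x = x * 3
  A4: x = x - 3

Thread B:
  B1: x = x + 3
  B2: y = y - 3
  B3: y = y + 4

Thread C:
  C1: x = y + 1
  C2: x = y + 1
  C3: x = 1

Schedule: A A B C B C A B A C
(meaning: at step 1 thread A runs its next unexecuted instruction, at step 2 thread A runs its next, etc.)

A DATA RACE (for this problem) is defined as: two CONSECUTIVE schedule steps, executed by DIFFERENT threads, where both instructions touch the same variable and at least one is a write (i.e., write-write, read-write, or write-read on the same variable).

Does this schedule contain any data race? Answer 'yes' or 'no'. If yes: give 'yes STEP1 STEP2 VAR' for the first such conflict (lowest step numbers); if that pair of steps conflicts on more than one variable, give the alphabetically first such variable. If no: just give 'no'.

Answer: yes 3 4 x

Derivation:
Steps 1,2: same thread (A). No race.
Steps 2,3: A(r=y,w=y) vs B(r=x,w=x). No conflict.
Steps 3,4: B(x = x + 3) vs C(x = y + 1). RACE on x (W-W).
Steps 4,5: C(x = y + 1) vs B(y = y - 3). RACE on y (R-W).
Steps 5,6: B(y = y - 3) vs C(x = y + 1). RACE on y (W-R).
Steps 6,7: C(x = y + 1) vs A(x = x * 3). RACE on x (W-W).
Steps 7,8: A(r=x,w=x) vs B(r=y,w=y). No conflict.
Steps 8,9: B(r=y,w=y) vs A(r=x,w=x). No conflict.
Steps 9,10: A(x = x - 3) vs C(x = 1). RACE on x (W-W).
First conflict at steps 3,4.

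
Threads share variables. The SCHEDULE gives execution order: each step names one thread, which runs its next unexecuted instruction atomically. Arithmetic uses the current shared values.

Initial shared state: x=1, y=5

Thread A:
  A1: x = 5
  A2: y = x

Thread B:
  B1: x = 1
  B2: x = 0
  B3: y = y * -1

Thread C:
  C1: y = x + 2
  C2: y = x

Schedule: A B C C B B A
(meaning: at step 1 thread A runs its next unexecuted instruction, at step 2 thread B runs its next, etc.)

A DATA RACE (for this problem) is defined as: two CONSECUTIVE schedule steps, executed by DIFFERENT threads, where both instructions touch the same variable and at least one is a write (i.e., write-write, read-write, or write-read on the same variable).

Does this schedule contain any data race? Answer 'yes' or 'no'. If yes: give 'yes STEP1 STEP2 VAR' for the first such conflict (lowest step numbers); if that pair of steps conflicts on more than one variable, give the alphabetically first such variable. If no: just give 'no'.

Answer: yes 1 2 x

Derivation:
Steps 1,2: A(x = 5) vs B(x = 1). RACE on x (W-W).
Steps 2,3: B(x = 1) vs C(y = x + 2). RACE on x (W-R).
Steps 3,4: same thread (C). No race.
Steps 4,5: C(y = x) vs B(x = 0). RACE on x (R-W).
Steps 5,6: same thread (B). No race.
Steps 6,7: B(y = y * -1) vs A(y = x). RACE on y (W-W).
First conflict at steps 1,2.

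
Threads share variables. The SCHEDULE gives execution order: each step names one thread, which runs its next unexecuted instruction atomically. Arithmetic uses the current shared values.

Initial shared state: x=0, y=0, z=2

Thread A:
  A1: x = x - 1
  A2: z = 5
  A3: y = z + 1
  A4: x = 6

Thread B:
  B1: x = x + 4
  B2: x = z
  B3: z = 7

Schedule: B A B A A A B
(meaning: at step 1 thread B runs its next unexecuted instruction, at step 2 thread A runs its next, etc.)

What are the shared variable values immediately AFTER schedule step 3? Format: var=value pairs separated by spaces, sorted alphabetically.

Step 1: thread B executes B1 (x = x + 4). Shared: x=4 y=0 z=2. PCs: A@0 B@1
Step 2: thread A executes A1 (x = x - 1). Shared: x=3 y=0 z=2. PCs: A@1 B@1
Step 3: thread B executes B2 (x = z). Shared: x=2 y=0 z=2. PCs: A@1 B@2

Answer: x=2 y=0 z=2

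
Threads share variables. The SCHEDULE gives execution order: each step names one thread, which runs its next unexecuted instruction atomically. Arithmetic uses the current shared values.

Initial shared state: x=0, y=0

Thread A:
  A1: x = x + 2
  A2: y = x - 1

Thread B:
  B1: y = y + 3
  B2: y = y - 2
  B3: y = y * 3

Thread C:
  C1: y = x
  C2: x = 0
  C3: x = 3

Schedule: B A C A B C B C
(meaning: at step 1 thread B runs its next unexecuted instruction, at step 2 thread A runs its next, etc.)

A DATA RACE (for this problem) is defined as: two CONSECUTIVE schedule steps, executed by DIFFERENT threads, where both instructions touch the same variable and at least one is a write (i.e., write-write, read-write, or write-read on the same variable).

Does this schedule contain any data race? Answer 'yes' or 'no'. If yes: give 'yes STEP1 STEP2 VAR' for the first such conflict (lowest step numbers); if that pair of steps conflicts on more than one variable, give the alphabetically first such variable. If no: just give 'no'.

Answer: yes 2 3 x

Derivation:
Steps 1,2: B(r=y,w=y) vs A(r=x,w=x). No conflict.
Steps 2,3: A(x = x + 2) vs C(y = x). RACE on x (W-R).
Steps 3,4: C(y = x) vs A(y = x - 1). RACE on y (W-W).
Steps 4,5: A(y = x - 1) vs B(y = y - 2). RACE on y (W-W).
Steps 5,6: B(r=y,w=y) vs C(r=-,w=x). No conflict.
Steps 6,7: C(r=-,w=x) vs B(r=y,w=y). No conflict.
Steps 7,8: B(r=y,w=y) vs C(r=-,w=x). No conflict.
First conflict at steps 2,3.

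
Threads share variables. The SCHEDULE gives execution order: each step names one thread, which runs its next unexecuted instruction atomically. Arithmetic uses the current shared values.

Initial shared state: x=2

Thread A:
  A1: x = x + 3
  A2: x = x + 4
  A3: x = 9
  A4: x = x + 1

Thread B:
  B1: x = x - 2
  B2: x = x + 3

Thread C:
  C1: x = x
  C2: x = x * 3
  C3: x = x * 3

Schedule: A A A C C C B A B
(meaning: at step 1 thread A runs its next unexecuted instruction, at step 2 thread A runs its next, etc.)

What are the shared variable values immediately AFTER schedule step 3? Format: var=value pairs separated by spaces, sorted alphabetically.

Answer: x=9

Derivation:
Step 1: thread A executes A1 (x = x + 3). Shared: x=5. PCs: A@1 B@0 C@0
Step 2: thread A executes A2 (x = x + 4). Shared: x=9. PCs: A@2 B@0 C@0
Step 3: thread A executes A3 (x = 9). Shared: x=9. PCs: A@3 B@0 C@0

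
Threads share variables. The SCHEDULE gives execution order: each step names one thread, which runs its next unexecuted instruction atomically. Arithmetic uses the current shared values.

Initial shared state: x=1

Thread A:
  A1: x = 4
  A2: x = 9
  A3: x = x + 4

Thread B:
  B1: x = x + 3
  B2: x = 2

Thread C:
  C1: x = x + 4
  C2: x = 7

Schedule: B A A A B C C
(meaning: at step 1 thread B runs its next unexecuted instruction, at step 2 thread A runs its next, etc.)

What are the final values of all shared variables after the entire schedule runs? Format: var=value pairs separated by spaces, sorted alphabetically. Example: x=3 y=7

Answer: x=7

Derivation:
Step 1: thread B executes B1 (x = x + 3). Shared: x=4. PCs: A@0 B@1 C@0
Step 2: thread A executes A1 (x = 4). Shared: x=4. PCs: A@1 B@1 C@0
Step 3: thread A executes A2 (x = 9). Shared: x=9. PCs: A@2 B@1 C@0
Step 4: thread A executes A3 (x = x + 4). Shared: x=13. PCs: A@3 B@1 C@0
Step 5: thread B executes B2 (x = 2). Shared: x=2. PCs: A@3 B@2 C@0
Step 6: thread C executes C1 (x = x + 4). Shared: x=6. PCs: A@3 B@2 C@1
Step 7: thread C executes C2 (x = 7). Shared: x=7. PCs: A@3 B@2 C@2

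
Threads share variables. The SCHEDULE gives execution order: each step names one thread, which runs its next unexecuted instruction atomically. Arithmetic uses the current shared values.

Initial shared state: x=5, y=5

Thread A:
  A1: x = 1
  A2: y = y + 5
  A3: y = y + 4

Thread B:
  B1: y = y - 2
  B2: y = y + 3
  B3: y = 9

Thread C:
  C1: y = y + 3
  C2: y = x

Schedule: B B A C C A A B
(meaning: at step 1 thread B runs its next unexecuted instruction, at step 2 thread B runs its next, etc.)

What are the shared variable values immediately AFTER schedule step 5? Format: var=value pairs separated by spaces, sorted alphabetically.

Answer: x=1 y=1

Derivation:
Step 1: thread B executes B1 (y = y - 2). Shared: x=5 y=3. PCs: A@0 B@1 C@0
Step 2: thread B executes B2 (y = y + 3). Shared: x=5 y=6. PCs: A@0 B@2 C@0
Step 3: thread A executes A1 (x = 1). Shared: x=1 y=6. PCs: A@1 B@2 C@0
Step 4: thread C executes C1 (y = y + 3). Shared: x=1 y=9. PCs: A@1 B@2 C@1
Step 5: thread C executes C2 (y = x). Shared: x=1 y=1. PCs: A@1 B@2 C@2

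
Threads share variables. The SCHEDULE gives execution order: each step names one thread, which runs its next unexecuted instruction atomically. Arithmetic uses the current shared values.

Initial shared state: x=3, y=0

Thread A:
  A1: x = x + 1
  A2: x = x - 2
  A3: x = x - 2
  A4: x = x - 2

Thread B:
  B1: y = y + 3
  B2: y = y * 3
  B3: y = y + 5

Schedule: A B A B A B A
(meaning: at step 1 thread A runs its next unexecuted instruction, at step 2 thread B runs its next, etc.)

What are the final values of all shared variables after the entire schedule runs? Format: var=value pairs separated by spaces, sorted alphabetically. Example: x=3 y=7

Answer: x=-2 y=14

Derivation:
Step 1: thread A executes A1 (x = x + 1). Shared: x=4 y=0. PCs: A@1 B@0
Step 2: thread B executes B1 (y = y + 3). Shared: x=4 y=3. PCs: A@1 B@1
Step 3: thread A executes A2 (x = x - 2). Shared: x=2 y=3. PCs: A@2 B@1
Step 4: thread B executes B2 (y = y * 3). Shared: x=2 y=9. PCs: A@2 B@2
Step 5: thread A executes A3 (x = x - 2). Shared: x=0 y=9. PCs: A@3 B@2
Step 6: thread B executes B3 (y = y + 5). Shared: x=0 y=14. PCs: A@3 B@3
Step 7: thread A executes A4 (x = x - 2). Shared: x=-2 y=14. PCs: A@4 B@3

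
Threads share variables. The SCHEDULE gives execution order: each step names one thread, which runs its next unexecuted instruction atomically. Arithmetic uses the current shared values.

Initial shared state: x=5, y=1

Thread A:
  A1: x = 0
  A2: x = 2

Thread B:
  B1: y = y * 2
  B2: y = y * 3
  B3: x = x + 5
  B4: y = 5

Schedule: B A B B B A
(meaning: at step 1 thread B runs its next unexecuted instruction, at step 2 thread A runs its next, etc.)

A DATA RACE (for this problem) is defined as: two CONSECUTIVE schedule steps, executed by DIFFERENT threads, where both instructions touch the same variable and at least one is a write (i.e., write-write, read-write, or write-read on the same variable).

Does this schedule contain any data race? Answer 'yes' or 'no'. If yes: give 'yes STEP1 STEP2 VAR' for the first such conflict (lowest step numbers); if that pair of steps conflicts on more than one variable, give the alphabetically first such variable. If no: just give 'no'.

Steps 1,2: B(r=y,w=y) vs A(r=-,w=x). No conflict.
Steps 2,3: A(r=-,w=x) vs B(r=y,w=y). No conflict.
Steps 3,4: same thread (B). No race.
Steps 4,5: same thread (B). No race.
Steps 5,6: B(r=-,w=y) vs A(r=-,w=x). No conflict.

Answer: no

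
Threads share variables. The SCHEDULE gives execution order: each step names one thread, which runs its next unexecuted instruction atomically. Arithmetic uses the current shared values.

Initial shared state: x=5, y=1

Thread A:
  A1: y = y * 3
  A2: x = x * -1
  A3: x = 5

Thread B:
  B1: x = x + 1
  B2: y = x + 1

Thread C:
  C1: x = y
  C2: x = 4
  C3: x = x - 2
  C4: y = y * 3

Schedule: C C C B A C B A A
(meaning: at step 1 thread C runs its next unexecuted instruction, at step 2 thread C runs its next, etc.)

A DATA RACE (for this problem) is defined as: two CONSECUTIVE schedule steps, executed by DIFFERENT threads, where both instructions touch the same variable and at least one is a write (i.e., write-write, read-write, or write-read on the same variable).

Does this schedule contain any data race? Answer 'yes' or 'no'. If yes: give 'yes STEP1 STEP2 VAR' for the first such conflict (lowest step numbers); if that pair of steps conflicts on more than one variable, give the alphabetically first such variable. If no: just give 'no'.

Steps 1,2: same thread (C). No race.
Steps 2,3: same thread (C). No race.
Steps 3,4: C(x = x - 2) vs B(x = x + 1). RACE on x (W-W).
Steps 4,5: B(r=x,w=x) vs A(r=y,w=y). No conflict.
Steps 5,6: A(y = y * 3) vs C(y = y * 3). RACE on y (W-W).
Steps 6,7: C(y = y * 3) vs B(y = x + 1). RACE on y (W-W).
Steps 7,8: B(y = x + 1) vs A(x = x * -1). RACE on x (R-W).
Steps 8,9: same thread (A). No race.
First conflict at steps 3,4.

Answer: yes 3 4 x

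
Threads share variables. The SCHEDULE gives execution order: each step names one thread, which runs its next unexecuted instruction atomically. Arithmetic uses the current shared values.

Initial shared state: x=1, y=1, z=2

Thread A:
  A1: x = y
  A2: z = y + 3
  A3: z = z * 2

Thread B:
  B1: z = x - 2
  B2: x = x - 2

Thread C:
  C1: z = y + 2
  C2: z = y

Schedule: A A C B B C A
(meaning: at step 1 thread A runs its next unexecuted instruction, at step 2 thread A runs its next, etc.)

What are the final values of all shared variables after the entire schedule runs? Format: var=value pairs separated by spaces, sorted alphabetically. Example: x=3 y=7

Answer: x=-1 y=1 z=2

Derivation:
Step 1: thread A executes A1 (x = y). Shared: x=1 y=1 z=2. PCs: A@1 B@0 C@0
Step 2: thread A executes A2 (z = y + 3). Shared: x=1 y=1 z=4. PCs: A@2 B@0 C@0
Step 3: thread C executes C1 (z = y + 2). Shared: x=1 y=1 z=3. PCs: A@2 B@0 C@1
Step 4: thread B executes B1 (z = x - 2). Shared: x=1 y=1 z=-1. PCs: A@2 B@1 C@1
Step 5: thread B executes B2 (x = x - 2). Shared: x=-1 y=1 z=-1. PCs: A@2 B@2 C@1
Step 6: thread C executes C2 (z = y). Shared: x=-1 y=1 z=1. PCs: A@2 B@2 C@2
Step 7: thread A executes A3 (z = z * 2). Shared: x=-1 y=1 z=2. PCs: A@3 B@2 C@2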